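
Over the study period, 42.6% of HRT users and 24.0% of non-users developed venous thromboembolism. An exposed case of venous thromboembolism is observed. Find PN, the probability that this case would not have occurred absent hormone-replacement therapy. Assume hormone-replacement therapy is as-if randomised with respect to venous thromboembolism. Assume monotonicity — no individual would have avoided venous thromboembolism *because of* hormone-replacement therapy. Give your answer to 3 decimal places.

PN ≈ 0.437

p₁ = 0.426, p₀ = 0.24.
Under exogeneity and monotonicity, PN = (p₁ − p₀) / p₁.
PN = (0.426 − 0.24) / 0.426 = 0.186 / 0.426 ≈ 0.4366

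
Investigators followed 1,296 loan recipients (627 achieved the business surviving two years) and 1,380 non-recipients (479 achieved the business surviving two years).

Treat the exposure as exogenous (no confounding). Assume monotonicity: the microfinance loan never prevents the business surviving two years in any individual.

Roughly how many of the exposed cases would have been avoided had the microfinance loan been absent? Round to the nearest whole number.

about 177 cases

p₁ = P(outcome | exposed) = 627/1296 = 0.4838
p₀ = P(outcome | unexposed) = 479/1380 = 0.3471
PN = (p₁ − p₀)/p₁ = (0.4838 − 0.3471) / 0.4838 ≈ 0.28255.
Attributable cases ≈ PN × (exposed cases) = 0.28255 × 627 ≈ 177.16.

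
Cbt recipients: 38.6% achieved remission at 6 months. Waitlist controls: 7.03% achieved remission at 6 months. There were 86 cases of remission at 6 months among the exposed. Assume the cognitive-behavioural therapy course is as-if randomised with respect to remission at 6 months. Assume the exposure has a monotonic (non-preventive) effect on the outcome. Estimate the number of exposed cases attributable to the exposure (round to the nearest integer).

p₁ = 0.386, p₀ = 0.0703.
PN = (p₁ − p₀)/p₁ = (0.386 − 0.0703) / 0.386 ≈ 0.81788.
Attributable cases ≈ PN × (exposed cases) = 0.81788 × 86 ≈ 70.34.

about 70 cases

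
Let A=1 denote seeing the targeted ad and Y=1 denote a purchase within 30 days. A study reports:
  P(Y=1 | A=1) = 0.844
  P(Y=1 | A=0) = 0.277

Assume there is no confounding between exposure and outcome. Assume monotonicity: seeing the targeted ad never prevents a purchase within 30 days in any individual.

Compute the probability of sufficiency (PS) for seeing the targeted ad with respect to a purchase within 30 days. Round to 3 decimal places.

Let p₁ = 0.844, p₀ = 0.277.
Under exogeneity and monotonicity, PS = (p₁ − p₀) / (1 − p₀).
PS = (0.844 − 0.277) / (1 − 0.277) = 0.567 / 0.723 ≈ 0.7842

PS ≈ 0.784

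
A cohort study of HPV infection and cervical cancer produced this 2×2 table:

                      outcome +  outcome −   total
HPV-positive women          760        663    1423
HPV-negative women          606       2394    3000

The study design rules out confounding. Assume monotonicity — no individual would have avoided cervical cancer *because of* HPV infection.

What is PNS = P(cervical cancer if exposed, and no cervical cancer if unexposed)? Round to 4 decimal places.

p₁ = P(outcome | exposed) = 760/1423 = 0.53408
p₀ = P(outcome | unexposed) = 606/3000 = 0.202
Under exogeneity and monotonicity, PNS = p₁ − p₀.
PNS = 0.53408 − 0.202 = 0.33208

PNS ≈ 0.3321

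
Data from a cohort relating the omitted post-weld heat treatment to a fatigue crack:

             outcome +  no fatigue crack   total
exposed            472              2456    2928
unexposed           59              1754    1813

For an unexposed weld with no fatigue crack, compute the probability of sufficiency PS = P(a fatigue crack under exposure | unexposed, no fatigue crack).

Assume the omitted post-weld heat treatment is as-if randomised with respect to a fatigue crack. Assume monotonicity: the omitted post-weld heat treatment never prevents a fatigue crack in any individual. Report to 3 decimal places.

PS ≈ 0.133

p₁ = P(outcome | exposed) = 472/2928 = 0.1612
p₀ = P(outcome | unexposed) = 59/1813 = 0.032543
Under exogeneity and monotonicity, PS = (p₁ − p₀)/(1 − p₀).
PS = (0.1612 − 0.032543) / 0.96746 ≈ 0.1330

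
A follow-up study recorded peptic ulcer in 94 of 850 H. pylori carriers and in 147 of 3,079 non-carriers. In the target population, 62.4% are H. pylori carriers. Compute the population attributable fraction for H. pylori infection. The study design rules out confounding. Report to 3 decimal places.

PAF ≈ 0.451

p₁ = P(outcome | exposed) = 94/850 = 0.11059
p₀ = P(outcome | unexposed) = 147/3079 = 0.047743
Overall risk P(Y=1) = π·p₁ + (1−π)·p₀ = 0.624×0.11059 + 0.376×0.047743 = 0.086958.
Under exogeneity, PAF = [P(Y=1) − p₀] / P(Y=1).
PAF = (0.086958 − 0.047743) / 0.086958 ≈ 0.4510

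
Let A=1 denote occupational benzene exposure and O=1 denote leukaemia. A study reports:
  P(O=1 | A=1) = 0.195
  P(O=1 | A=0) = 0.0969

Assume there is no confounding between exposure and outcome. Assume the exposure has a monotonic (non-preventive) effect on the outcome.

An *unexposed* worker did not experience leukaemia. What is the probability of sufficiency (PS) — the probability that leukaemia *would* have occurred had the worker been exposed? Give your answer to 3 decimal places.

PS ≈ 0.109

Let p₁ = 0.195, p₀ = 0.0969.
Under exogeneity and monotonicity, PS = (p₁ − p₀) / (1 − p₀).
PS = (0.195 − 0.0969) / (1 − 0.0969) = 0.0981 / 0.9031 ≈ 0.1086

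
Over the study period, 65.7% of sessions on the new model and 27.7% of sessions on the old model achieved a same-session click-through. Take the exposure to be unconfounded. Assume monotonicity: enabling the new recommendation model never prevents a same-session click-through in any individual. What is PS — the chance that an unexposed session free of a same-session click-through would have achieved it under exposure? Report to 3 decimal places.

p₁ = 0.657, p₀ = 0.277.
Under exogeneity and monotonicity, PS = (p₁ − p₀) / (1 − p₀).
PS = (0.657 − 0.277) / (1 − 0.277) = 0.38 / 0.723 ≈ 0.5256

PS ≈ 0.526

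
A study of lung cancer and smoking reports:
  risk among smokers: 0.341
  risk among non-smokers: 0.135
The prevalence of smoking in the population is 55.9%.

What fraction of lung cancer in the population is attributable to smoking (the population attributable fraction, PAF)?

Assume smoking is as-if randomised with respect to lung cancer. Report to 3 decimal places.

Let p₁ = 0.341, p₀ = 0.135.
Overall risk P(Y=1) = π·p₁ + (1−π)·p₀ = 0.559×0.341 + 0.441×0.135 = 0.25015.
Under exogeneity, PAF = [P(Y=1) − p₀] / P(Y=1).
PAF = (0.25015 − 0.135) / 0.25015 ≈ 0.4603

PAF ≈ 0.460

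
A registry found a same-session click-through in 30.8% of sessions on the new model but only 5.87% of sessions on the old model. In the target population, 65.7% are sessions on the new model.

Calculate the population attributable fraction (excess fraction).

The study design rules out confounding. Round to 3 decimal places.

PAF ≈ 0.736

p₁ = 0.308, p₀ = 0.0587.
Overall risk P(Y=1) = π·p₁ + (1−π)·p₀ = 0.657×0.308 + 0.343×0.0587 = 0.22249.
Under exogeneity, PAF = [P(Y=1) − p₀] / P(Y=1).
PAF = (0.22249 − 0.0587) / 0.22249 ≈ 0.7362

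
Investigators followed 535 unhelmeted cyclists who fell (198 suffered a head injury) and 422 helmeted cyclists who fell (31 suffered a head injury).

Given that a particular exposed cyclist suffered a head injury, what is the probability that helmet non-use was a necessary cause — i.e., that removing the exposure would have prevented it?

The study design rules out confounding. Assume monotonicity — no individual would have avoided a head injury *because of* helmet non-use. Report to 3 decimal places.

PN ≈ 0.802

p₁ = P(outcome | exposed) = 198/535 = 0.37009
p₀ = P(outcome | unexposed) = 31/422 = 0.07346
Under exogeneity and monotonicity, PN = (p₁ − p₀) / p₁.
PN = (0.37009 − 0.07346) / 0.37009 = 0.29663 / 0.37009 ≈ 0.8015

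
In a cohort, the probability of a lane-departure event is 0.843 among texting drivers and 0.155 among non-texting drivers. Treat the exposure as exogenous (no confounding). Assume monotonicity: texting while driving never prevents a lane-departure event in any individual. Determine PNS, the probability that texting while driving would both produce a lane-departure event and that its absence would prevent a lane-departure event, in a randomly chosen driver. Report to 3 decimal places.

Let p₁ = 0.843, p₀ = 0.155.
Under exogeneity and monotonicity, PNS = p₁ − p₀.
PNS = 0.843 − 0.155 = 0.688

PNS ≈ 0.688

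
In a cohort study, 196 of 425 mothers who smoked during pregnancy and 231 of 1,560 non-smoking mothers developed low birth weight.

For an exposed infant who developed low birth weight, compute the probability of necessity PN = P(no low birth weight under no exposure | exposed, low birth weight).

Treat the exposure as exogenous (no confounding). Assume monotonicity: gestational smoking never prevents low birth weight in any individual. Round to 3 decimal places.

PN ≈ 0.679

p₁ = P(outcome | exposed) = 196/425 = 0.46118
p₀ = P(outcome | unexposed) = 231/1560 = 0.14808
Under exogeneity and monotonicity, PN = (p₁ − p₀) / p₁.
PN = (0.46118 − 0.14808) / 0.46118 = 0.3131 / 0.46118 ≈ 0.6789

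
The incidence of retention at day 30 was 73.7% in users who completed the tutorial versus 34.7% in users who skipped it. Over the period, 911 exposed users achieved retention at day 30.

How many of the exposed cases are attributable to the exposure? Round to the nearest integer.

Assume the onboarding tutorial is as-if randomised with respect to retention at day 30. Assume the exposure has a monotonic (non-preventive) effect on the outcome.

p₁ = 0.737, p₀ = 0.347.
PN = (p₁ − p₀)/p₁ = (0.737 − 0.347) / 0.737 ≈ 0.52917.
Attributable cases ≈ PN × (exposed cases) = 0.52917 × 911 ≈ 482.08.

about 482 cases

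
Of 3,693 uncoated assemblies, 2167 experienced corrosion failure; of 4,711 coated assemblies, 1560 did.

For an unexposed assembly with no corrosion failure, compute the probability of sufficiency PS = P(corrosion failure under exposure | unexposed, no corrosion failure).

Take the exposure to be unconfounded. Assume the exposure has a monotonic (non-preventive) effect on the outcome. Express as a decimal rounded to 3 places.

p₁ = P(outcome | exposed) = 2167/3693 = 0.58679
p₀ = P(outcome | unexposed) = 1560/4711 = 0.33114
Under exogeneity and monotonicity, PS = (p₁ − p₀) / (1 − p₀).
PS = (0.58679 − 0.33114) / (1 − 0.33114) = 0.25565 / 0.66886 ≈ 0.3822

PS ≈ 0.382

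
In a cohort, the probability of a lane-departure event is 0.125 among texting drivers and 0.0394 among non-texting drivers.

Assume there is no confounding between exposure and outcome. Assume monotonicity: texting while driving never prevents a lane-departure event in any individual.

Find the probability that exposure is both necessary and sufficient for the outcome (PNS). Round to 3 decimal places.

PNS ≈ 0.086

Let p₁ = 0.125, p₀ = 0.0394.
Under exogeneity and monotonicity, PNS = p₁ − p₀.
PNS = 0.125 − 0.0394 = 0.0856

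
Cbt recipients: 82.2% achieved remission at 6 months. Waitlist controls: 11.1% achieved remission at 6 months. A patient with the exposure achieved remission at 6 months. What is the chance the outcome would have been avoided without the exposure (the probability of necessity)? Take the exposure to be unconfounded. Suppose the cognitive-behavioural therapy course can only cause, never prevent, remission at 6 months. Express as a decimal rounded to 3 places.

p₁ = 0.822, p₀ = 0.111.
Under exogeneity and monotonicity, PN = (p₁ − p₀) / p₁.
PN = (0.822 − 0.111) / 0.822 = 0.711 / 0.822 ≈ 0.8650

PN ≈ 0.865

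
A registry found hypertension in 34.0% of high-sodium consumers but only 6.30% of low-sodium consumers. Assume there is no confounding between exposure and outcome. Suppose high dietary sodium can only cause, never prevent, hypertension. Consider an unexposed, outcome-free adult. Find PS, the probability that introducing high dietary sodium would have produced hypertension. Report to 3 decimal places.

p₁ = 0.34, p₀ = 0.063.
Under exogeneity and monotonicity, PS = (p₁ − p₀) / (1 − p₀).
PS = (0.34 − 0.063) / (1 − 0.063) = 0.277 / 0.937 ≈ 0.2956

PS ≈ 0.296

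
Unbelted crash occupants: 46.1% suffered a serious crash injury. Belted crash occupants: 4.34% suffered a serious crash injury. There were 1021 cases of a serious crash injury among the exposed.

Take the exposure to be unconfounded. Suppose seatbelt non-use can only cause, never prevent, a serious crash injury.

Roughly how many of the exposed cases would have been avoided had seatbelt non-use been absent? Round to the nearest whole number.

p₁ = 0.461, p₀ = 0.0434.
PN = (p₁ − p₀)/p₁ = (0.461 − 0.0434) / 0.461 ≈ 0.90586.
Attributable cases ≈ PN × (exposed cases) = 0.90586 × 1021 ≈ 924.88.

about 925 cases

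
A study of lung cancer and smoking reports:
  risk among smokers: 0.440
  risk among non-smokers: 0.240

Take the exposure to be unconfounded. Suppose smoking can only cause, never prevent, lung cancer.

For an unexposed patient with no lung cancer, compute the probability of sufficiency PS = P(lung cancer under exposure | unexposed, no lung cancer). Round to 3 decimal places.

PS ≈ 0.263

Let p₁ = 0.44, p₀ = 0.24.
Under exogeneity and monotonicity, PS = (p₁ − p₀) / (1 − p₀).
PS = (0.44 − 0.24) / (1 − 0.24) = 0.2 / 0.76 ≈ 0.2632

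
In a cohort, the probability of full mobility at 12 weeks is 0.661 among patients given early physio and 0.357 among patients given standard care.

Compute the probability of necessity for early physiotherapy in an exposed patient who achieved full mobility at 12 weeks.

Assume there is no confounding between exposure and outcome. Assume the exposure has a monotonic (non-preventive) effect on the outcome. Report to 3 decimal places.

Let p₁ = 0.661, p₀ = 0.357.
Under exogeneity and monotonicity, PN = (p₁ − p₀) / p₁.
PN = (0.661 − 0.357) / 0.661 = 0.304 / 0.661 ≈ 0.4599

PN ≈ 0.460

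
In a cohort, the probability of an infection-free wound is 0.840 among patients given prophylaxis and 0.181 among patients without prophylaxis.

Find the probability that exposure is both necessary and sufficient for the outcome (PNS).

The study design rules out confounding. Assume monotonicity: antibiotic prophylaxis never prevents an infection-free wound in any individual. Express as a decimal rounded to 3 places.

Let p₁ = 0.84, p₀ = 0.181.
Under exogeneity and monotonicity, PNS = p₁ − p₀.
PNS = 0.84 − 0.181 = 0.659

PNS ≈ 0.659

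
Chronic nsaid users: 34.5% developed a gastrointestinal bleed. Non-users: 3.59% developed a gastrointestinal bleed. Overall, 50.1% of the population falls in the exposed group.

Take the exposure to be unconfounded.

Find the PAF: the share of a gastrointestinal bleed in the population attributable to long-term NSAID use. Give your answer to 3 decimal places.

p₁ = 0.345, p₀ = 0.0359.
Overall risk P(Y=1) = π·p₁ + (1−π)·p₀ = 0.501×0.345 + 0.499×0.0359 = 0.19076.
Under exogeneity, PAF = [P(Y=1) − p₀] / P(Y=1).
PAF = (0.19076 − 0.0359) / 0.19076 ≈ 0.8118

PAF ≈ 0.812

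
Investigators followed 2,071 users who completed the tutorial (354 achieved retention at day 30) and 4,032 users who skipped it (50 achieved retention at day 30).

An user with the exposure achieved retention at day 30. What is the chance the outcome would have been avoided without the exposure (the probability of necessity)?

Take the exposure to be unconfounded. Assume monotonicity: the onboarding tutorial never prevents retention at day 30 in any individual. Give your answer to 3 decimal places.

PN ≈ 0.927

p₁ = P(outcome | exposed) = 354/2071 = 0.17093
p₀ = P(outcome | unexposed) = 50/4032 = 0.012401
Under exogeneity and monotonicity, PN = (p₁ − p₀) / p₁.
PN = (0.17093 − 0.012401) / 0.17093 = 0.15853 / 0.17093 ≈ 0.9275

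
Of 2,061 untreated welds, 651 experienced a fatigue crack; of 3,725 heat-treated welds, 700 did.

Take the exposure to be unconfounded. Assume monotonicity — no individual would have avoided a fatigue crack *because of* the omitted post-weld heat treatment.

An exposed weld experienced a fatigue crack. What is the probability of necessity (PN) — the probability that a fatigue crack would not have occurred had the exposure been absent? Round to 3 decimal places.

p₁ = P(outcome | exposed) = 651/2061 = 0.31587
p₀ = P(outcome | unexposed) = 700/3725 = 0.18792
Under exogeneity and monotonicity, PN = (p₁ − p₀) / p₁.
PN = (0.31587 − 0.18792) / 0.31587 = 0.12795 / 0.31587 ≈ 0.4051

PN ≈ 0.405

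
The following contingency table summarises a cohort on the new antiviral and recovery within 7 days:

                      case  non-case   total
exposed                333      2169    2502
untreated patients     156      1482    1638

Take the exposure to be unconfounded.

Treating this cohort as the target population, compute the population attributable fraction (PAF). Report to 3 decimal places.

PAF ≈ 0.194

p₁ = P(outcome | exposed) = 333/2502 = 0.13309
p₀ = P(outcome | unexposed) = 156/1638 = 0.095238
Exposure prevalence π = 2502/4140 = 0.60435; overall risk P(Y=1) = 0.11812.
Under exogeneity, PAF = [P(Y=1) − p₀]/P(Y=1).
PAF = (0.11812 − 0.095238) / 0.11812 ≈ 0.1937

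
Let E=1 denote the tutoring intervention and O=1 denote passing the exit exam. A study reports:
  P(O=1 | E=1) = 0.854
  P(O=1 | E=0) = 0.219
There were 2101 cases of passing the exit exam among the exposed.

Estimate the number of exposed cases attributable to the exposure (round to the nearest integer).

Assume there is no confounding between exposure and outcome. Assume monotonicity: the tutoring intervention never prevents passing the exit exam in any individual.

about 1562 cases

Let p₁ = 0.854, p₀ = 0.219.
PN = (p₁ − p₀)/p₁ = (0.854 − 0.219) / 0.854 ≈ 0.74356.
Attributable cases ≈ PN × (exposed cases) = 0.74356 × 2101 ≈ 1562.22.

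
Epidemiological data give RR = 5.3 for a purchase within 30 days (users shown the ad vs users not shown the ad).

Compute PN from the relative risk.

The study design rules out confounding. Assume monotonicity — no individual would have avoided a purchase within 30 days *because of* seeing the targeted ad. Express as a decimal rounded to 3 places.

Under exogeneity and monotonicity, PN = (RR − 1) / RR = 1 − 1/RR.
PN = (5.3 − 1) / 5.3 = 4.3 / 5.3 ≈ 0.8113

PN ≈ 0.811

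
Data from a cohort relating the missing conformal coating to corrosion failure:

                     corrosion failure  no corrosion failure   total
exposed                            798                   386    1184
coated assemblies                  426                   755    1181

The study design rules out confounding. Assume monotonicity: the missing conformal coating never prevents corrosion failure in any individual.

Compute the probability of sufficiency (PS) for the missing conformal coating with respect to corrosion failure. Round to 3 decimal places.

p₁ = P(outcome | exposed) = 798/1184 = 0.67399
p₀ = P(outcome | unexposed) = 426/1181 = 0.36071
Under exogeneity and monotonicity, PS = (p₁ − p₀)/(1 − p₀).
PS = (0.67399 − 0.36071) / 0.63929 ≈ 0.4900

PS ≈ 0.490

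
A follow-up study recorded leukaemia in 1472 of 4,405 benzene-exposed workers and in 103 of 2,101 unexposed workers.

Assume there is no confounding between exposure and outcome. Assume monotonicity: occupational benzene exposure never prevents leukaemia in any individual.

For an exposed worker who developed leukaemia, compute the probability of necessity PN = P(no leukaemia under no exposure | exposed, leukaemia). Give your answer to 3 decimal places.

p₁ = P(outcome | exposed) = 1472/4405 = 0.33417
p₀ = P(outcome | unexposed) = 103/2101 = 0.049024
Under exogeneity and monotonicity, PN = (p₁ − p₀) / p₁.
PN = (0.33417 − 0.049024) / 0.33417 = 0.28514 / 0.33417 ≈ 0.8533

PN ≈ 0.853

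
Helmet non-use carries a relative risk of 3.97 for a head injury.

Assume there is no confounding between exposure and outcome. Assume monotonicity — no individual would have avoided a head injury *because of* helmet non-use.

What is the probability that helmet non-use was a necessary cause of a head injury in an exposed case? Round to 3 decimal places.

Under exogeneity and monotonicity, PN = (RR − 1) / RR = 1 − 1/RR.
PN = (3.97 − 1) / 3.97 = 2.97 / 3.97 ≈ 0.7481

PN ≈ 0.748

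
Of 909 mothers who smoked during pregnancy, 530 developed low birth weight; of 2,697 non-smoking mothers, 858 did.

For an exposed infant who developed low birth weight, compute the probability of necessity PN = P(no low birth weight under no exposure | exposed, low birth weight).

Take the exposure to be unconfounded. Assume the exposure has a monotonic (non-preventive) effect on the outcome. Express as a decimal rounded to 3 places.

p₁ = P(outcome | exposed) = 530/909 = 0.58306
p₀ = P(outcome | unexposed) = 858/2697 = 0.31813
Under exogeneity and monotonicity, PN = (p₁ − p₀) / p₁.
PN = (0.58306 − 0.31813) / 0.58306 = 0.26493 / 0.58306 ≈ 0.4544

PN ≈ 0.454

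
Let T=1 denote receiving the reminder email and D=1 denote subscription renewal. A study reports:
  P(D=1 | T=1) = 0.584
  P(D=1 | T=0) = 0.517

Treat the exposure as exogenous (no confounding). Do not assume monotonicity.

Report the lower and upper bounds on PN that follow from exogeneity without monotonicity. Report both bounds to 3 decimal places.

Let p₁ = 0.584, p₀ = 0.517.
Under exogeneity alone the bounds on PN are max{0,(p₁−p₀)/p₁} ≤ PN ≤ min{1,(1−p₀)/p₁}.
  lower = (p₁ − p₀)/p₁ = 0.067 / 0.584 ≈ 0.1147
  upper = min{1, (1 − p₀)/p₁} = 0.483 / 0.584 ≈ 0.8271

0.115 ≤ PN ≤ 0.827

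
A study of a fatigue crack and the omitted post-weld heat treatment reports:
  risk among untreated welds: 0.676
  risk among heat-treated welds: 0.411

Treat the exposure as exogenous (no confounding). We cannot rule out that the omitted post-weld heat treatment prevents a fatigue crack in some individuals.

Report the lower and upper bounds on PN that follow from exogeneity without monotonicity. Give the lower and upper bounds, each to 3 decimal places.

Let p₁ = 0.676, p₀ = 0.411.
Under exogeneity alone the bounds on PN are max{0,(p₁−p₀)/p₁} ≤ PN ≤ min{1,(1−p₀)/p₁}.
  lower = (p₁ − p₀)/p₁ = 0.265 / 0.676 ≈ 0.3920
  upper = min{1, (1 − p₀)/p₁} = 0.589 / 0.676 ≈ 0.8713

0.392 ≤ PN ≤ 0.871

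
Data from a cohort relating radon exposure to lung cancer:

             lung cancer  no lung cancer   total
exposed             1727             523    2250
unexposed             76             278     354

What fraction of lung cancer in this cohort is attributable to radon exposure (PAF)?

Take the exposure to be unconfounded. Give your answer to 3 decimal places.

p₁ = P(outcome | exposed) = 1727/2250 = 0.76756
p₀ = P(outcome | unexposed) = 76/354 = 0.21469
Exposure prevalence π = 2250/2604 = 0.86406; overall risk P(Y=1) = 0.6924.
Under exogeneity, PAF = [P(Y=1) − p₀]/P(Y=1).
PAF = (0.6924 − 0.21469) / 0.6924 ≈ 0.6899

PAF ≈ 0.690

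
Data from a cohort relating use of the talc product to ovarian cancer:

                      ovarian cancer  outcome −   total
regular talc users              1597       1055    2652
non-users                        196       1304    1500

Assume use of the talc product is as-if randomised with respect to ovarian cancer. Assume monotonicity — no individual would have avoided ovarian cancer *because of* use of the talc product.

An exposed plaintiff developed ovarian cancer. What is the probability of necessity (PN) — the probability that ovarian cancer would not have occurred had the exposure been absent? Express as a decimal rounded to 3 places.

PN ≈ 0.783

p₁ = P(outcome | exposed) = 1597/2652 = 0.60219
p₀ = P(outcome | unexposed) = 196/1500 = 0.13067
Under exogeneity and monotonicity, PN = (p₁ − p₀)/p₁.
PN = (0.60219 − 0.13067) / 0.60219 ≈ 0.7830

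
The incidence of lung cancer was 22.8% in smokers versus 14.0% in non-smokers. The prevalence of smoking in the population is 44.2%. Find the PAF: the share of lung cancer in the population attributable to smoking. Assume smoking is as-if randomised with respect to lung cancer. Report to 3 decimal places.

PAF ≈ 0.217

p₁ = 0.228, p₀ = 0.14.
Overall risk P(Y=1) = π·p₁ + (1−π)·p₀ = 0.442×0.228 + 0.558×0.14 = 0.1789.
Under exogeneity, PAF = [P(Y=1) − p₀] / P(Y=1).
PAF = (0.1789 − 0.14) / 0.1789 ≈ 0.2174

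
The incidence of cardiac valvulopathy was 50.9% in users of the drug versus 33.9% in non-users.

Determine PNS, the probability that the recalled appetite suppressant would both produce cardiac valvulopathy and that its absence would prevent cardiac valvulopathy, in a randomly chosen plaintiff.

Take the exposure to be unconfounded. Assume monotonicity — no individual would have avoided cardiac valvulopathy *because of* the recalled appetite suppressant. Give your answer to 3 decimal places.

p₁ = 0.509, p₀ = 0.339.
Under exogeneity and monotonicity, PNS = p₁ − p₀.
PNS = 0.509 − 0.339 = 0.17

PNS ≈ 0.170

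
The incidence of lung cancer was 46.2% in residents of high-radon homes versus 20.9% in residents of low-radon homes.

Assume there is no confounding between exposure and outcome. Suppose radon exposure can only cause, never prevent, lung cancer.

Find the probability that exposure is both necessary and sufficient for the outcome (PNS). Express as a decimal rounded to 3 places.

PNS ≈ 0.253

p₁ = 0.462, p₀ = 0.209.
Under exogeneity and monotonicity, PNS = p₁ − p₀.
PNS = 0.462 − 0.209 = 0.253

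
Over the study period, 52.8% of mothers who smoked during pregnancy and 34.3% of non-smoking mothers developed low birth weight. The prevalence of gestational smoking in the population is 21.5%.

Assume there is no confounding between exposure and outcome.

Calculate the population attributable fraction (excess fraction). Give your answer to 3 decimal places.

p₁ = 0.528, p₀ = 0.343.
Overall risk P(Y=1) = π·p₁ + (1−π)·p₀ = 0.215×0.528 + 0.785×0.343 = 0.38277.
Under exogeneity, PAF = [P(Y=1) − p₀] / P(Y=1).
PAF = (0.38277 − 0.343) / 0.38277 ≈ 0.1039

PAF ≈ 0.104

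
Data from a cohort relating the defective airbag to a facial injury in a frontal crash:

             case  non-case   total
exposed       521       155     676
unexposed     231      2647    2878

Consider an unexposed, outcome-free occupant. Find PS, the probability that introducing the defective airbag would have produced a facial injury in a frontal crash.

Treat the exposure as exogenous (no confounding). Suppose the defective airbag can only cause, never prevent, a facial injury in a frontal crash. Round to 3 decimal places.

p₁ = P(outcome | exposed) = 521/676 = 0.77071
p₀ = P(outcome | unexposed) = 231/2878 = 0.080264
Under exogeneity and monotonicity, PS = (p₁ − p₀) / (1 − p₀).
PS = (0.77071 − 0.080264) / (1 − 0.080264) = 0.69045 / 0.91974 ≈ 0.7507

PS ≈ 0.751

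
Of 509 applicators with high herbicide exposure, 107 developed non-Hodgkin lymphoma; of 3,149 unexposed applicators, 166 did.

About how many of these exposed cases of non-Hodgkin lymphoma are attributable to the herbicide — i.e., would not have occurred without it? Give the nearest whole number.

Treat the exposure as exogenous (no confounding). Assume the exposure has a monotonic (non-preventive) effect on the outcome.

about 80 cases

p₁ = P(outcome | exposed) = 107/509 = 0.21022
p₀ = P(outcome | unexposed) = 166/3149 = 0.052715
PN = (p₁ − p₀)/p₁ = (0.21022 − 0.052715) / 0.21022 ≈ 0.74923.
Attributable cases ≈ PN × (exposed cases) = 0.74923 × 107 ≈ 80.17.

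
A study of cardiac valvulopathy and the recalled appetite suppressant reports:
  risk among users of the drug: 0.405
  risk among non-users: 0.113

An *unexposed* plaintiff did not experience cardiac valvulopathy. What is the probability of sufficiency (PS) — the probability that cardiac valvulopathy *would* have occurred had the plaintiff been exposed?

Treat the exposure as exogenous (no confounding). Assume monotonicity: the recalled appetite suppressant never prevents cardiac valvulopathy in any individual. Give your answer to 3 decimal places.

PS ≈ 0.329

Let p₁ = 0.405, p₀ = 0.113.
Under exogeneity and monotonicity, PS = (p₁ − p₀) / (1 − p₀).
PS = (0.405 − 0.113) / (1 − 0.113) = 0.292 / 0.887 ≈ 0.3292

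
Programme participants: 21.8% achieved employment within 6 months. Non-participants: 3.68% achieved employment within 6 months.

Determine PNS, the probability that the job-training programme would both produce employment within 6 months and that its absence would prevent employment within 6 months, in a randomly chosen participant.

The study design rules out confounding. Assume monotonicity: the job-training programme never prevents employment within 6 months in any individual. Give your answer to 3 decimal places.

p₁ = 0.218, p₀ = 0.0368.
Under exogeneity and monotonicity, PNS = p₁ − p₀.
PNS = 0.218 − 0.0368 = 0.1812

PNS ≈ 0.181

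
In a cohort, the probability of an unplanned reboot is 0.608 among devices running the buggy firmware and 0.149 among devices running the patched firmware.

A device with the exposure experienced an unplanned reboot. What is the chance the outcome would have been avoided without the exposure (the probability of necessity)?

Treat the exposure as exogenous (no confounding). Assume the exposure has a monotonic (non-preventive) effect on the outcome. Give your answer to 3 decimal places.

PN ≈ 0.755

Let p₁ = 0.608, p₀ = 0.149.
Under exogeneity and monotonicity, PN = (p₁ − p₀) / p₁.
PN = (0.608 − 0.149) / 0.608 = 0.459 / 0.608 ≈ 0.7549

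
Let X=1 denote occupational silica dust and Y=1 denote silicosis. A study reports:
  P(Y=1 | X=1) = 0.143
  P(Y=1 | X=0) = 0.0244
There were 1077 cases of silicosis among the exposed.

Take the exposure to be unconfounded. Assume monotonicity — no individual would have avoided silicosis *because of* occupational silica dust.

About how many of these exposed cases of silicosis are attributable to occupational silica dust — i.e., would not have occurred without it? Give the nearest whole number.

about 893 cases

Let p₁ = 0.143, p₀ = 0.0244.
PN = (p₁ − p₀)/p₁ = (0.143 − 0.0244) / 0.143 ≈ 0.82937.
Attributable cases ≈ PN × (exposed cases) = 0.82937 × 1077 ≈ 893.23.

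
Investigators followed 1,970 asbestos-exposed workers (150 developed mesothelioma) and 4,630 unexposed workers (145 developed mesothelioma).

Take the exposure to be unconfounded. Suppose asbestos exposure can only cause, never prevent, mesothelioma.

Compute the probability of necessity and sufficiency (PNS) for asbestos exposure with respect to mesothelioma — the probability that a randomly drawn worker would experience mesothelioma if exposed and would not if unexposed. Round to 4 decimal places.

PNS ≈ 0.0448

p₁ = P(outcome | exposed) = 150/1970 = 0.076142
p₀ = P(outcome | unexposed) = 145/4630 = 0.031317
Under exogeneity and monotonicity, PNS = p₁ − p₀.
PNS = 0.076142 − 0.031317 = 0.044825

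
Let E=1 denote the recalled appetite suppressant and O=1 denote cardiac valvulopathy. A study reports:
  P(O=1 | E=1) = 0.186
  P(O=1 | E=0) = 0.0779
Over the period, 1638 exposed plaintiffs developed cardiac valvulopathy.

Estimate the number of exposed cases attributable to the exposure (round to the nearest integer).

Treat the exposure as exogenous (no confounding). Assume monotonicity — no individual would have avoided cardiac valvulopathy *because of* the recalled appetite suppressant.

Let p₁ = 0.186, p₀ = 0.0779.
PN = (p₁ − p₀)/p₁ = (0.186 − 0.0779) / 0.186 ≈ 0.58118.
Attributable cases ≈ PN × (exposed cases) = 0.58118 × 1638 ≈ 951.98.

about 952 cases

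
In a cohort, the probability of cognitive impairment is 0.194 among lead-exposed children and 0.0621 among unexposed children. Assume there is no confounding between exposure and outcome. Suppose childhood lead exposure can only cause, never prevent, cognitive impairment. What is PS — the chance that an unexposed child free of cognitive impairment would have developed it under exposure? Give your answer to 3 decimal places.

PS ≈ 0.141

Let p₁ = 0.194, p₀ = 0.0621.
Under exogeneity and monotonicity, PS = (p₁ − p₀) / (1 − p₀).
PS = (0.194 − 0.0621) / (1 − 0.0621) = 0.1319 / 0.9379 ≈ 0.1406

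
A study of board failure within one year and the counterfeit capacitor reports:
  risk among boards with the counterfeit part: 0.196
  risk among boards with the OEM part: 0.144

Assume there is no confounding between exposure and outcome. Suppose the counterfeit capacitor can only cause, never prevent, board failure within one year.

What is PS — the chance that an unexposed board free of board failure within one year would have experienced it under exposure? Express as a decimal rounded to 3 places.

PS ≈ 0.061

Let p₁ = 0.196, p₀ = 0.144.
Under exogeneity and monotonicity, PS = (p₁ − p₀) / (1 − p₀).
PS = (0.196 − 0.144) / (1 − 0.144) = 0.052 / 0.856 ≈ 0.0607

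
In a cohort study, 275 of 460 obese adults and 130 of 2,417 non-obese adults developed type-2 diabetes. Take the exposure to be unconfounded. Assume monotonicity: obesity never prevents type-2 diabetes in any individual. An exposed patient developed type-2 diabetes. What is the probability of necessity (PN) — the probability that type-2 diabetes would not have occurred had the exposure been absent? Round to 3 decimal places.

p₁ = P(outcome | exposed) = 275/460 = 0.59783
p₀ = P(outcome | unexposed) = 130/2417 = 0.053786
Under exogeneity and monotonicity, PN = (p₁ − p₀) / p₁.
PN = (0.59783 − 0.053786) / 0.59783 = 0.54404 / 0.59783 ≈ 0.9100

PN ≈ 0.910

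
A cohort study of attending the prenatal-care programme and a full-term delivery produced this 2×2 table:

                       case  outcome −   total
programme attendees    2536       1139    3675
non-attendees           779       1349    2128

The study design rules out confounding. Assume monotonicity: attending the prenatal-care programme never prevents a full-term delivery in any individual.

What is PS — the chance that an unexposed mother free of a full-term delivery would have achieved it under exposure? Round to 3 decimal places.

PS ≈ 0.511

p₁ = P(outcome | exposed) = 2536/3675 = 0.69007
p₀ = P(outcome | unexposed) = 779/2128 = 0.36607
Under exogeneity and monotonicity, PS = (p₁ − p₀) / (1 − p₀).
PS = (0.69007 − 0.36607) / (1 − 0.36607) = 0.324 / 0.63393 ≈ 0.5111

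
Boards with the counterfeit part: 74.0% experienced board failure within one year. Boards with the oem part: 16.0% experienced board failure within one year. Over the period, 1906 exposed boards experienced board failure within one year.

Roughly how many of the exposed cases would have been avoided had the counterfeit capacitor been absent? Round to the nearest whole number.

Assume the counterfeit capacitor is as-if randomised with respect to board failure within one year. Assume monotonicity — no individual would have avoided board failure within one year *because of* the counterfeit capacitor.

p₁ = 0.74, p₀ = 0.16.
PN = (p₁ − p₀)/p₁ = (0.74 − 0.16) / 0.74 ≈ 0.78378.
Attributable cases ≈ PN × (exposed cases) = 0.78378 × 1906 ≈ 1493.89.

about 1494 cases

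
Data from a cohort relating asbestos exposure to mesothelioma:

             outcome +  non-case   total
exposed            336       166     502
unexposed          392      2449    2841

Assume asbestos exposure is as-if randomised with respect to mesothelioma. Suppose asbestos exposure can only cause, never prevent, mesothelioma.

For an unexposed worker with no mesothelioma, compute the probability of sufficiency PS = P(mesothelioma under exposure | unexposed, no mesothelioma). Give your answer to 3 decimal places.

p₁ = P(outcome | exposed) = 336/502 = 0.66932
p₀ = P(outcome | unexposed) = 392/2841 = 0.13798
Under exogeneity and monotonicity, PS = (p₁ − p₀)/(1 − p₀).
PS = (0.66932 − 0.13798) / 0.86202 ≈ 0.6164

PS ≈ 0.616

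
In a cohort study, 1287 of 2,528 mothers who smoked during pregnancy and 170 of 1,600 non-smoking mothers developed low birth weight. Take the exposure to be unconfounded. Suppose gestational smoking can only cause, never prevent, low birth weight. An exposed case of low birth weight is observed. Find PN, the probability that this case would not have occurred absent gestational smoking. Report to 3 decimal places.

PN ≈ 0.791

p₁ = P(outcome | exposed) = 1287/2528 = 0.5091
p₀ = P(outcome | unexposed) = 170/1600 = 0.10625
Under exogeneity and monotonicity, PN = (p₁ − p₀) / p₁.
PN = (0.5091 − 0.10625) / 0.5091 = 0.40285 / 0.5091 ≈ 0.7913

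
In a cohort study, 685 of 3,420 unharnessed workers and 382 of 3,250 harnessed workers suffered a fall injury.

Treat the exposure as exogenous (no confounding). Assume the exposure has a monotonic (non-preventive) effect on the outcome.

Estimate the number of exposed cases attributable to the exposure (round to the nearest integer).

about 283 cases

p₁ = P(outcome | exposed) = 685/3420 = 0.20029
p₀ = P(outcome | unexposed) = 382/3250 = 0.11754
PN = (p₁ − p₀)/p₁ = (0.20029 − 0.11754) / 0.20029 ≈ 0.41317.
Attributable cases ≈ PN × (exposed cases) = 0.41317 × 685 ≈ 283.02.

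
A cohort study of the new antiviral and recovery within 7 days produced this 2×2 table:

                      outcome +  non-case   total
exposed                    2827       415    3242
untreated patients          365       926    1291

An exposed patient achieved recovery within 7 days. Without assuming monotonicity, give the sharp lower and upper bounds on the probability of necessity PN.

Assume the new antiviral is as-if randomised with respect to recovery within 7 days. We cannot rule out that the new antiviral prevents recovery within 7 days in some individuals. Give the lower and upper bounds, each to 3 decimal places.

0.676 ≤ PN ≤ 0.823

p₁ = P(outcome | exposed) = 2827/3242 = 0.87199
p₀ = P(outcome | unexposed) = 365/1291 = 0.28273
Under exogeneity alone the bounds on PN are max{0,(p₁−p₀)/p₁} ≤ PN ≤ min{1,(1−p₀)/p₁}.
  lower = (p₁ − p₀)/p₁ = 0.58927 / 0.87199 ≈ 0.6758
  upper = min{1, (1 − p₀)/p₁} = 0.71727 / 0.87199 ≈ 0.8226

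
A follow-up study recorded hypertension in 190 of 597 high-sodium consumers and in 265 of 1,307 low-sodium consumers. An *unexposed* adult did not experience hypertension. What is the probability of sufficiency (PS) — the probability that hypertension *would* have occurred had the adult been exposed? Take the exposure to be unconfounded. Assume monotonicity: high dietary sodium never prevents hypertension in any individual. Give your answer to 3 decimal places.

p₁ = P(outcome | exposed) = 190/597 = 0.31826
p₀ = P(outcome | unexposed) = 265/1307 = 0.20275
Under exogeneity and monotonicity, PS = (p₁ − p₀) / (1 − p₀).
PS = (0.31826 − 0.20275) / (1 − 0.20275) = 0.1155 / 0.79725 ≈ 0.1449

PS ≈ 0.145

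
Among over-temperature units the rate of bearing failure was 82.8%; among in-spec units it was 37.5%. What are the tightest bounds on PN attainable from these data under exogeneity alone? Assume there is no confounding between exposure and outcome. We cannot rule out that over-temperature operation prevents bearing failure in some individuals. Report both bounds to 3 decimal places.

p₁ = 0.828, p₀ = 0.375.
Under exogeneity alone the bounds on PN are max{0,(p₁−p₀)/p₁} ≤ PN ≤ min{1,(1−p₀)/p₁}.
  lower = (p₁ − p₀)/p₁ = 0.453 / 0.828 ≈ 0.5471
  upper = min{1, (1 − p₀)/p₁} = 0.625 / 0.828 ≈ 0.7548

0.547 ≤ PN ≤ 0.755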